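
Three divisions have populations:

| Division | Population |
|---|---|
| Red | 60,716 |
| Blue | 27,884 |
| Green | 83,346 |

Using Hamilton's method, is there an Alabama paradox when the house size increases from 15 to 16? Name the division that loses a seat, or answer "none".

At 15 seats: Red 5, Blue 3, Green 7.
At 16 seats: Red 6, Blue 2, Green 8.
Blue drops from 3 to 2.

Blue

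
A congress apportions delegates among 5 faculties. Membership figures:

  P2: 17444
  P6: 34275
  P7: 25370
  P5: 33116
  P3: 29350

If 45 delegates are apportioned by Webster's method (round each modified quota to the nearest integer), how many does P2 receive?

Standard divisor 139555/45 ≈ 3101.222; standard quotas: P2 5.625, P6 11.052, P7 8.181, P5 10.678, P3 9.464.
Rounding to the nearest integer gives P2 6, P6 11, P7 8, P5 11, P3 9 — total 45, matching the house size, so no adjustment is needed.
P2 receives 6.

6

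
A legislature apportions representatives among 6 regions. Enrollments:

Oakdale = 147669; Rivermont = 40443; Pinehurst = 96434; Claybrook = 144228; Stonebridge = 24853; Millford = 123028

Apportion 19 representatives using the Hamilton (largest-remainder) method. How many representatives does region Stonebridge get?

Total 576655; standard divisor 576655/19 ≈ 30350.263.
Standard quotas: Oakdale 4.8655, Rivermont 1.3325, Pinehurst 3.1774, Claybrook 4.7521, Stonebridge 0.8189, Millford 4.0536.
Lower quotas: Oakdale 4, Rivermont 1, Pinehurst 3, Claybrook 4, Stonebridge 0, Millford 4 (sum 16, leaving 3 seats).
Remainders in descending order: Oakdale 0.8655, Stonebridge 0.8189, Claybrook 0.7521, Rivermont 0.3325, Pinehurst 0.1774, Millford 0.0536.
Largest remainders: Oakdale, Stonebridge, Claybrook receive the extra seats.
Stonebridge receives 1.

1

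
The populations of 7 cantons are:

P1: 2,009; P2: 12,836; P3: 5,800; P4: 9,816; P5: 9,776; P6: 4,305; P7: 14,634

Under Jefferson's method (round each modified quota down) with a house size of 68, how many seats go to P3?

Standard divisor 59176/68 ≈ 870.235; standard quotas: P1 2.309, P2 14.750, P3 6.665, P4 11.280, P5 11.234, P6 4.947, P7 16.816.
Rounding down gives 2, 14, 6, 11, 11, 4, 16 = 64 seats, so the divisor must be adjusted.
With modified divisor 820: modified quotas P1 2.450, P2 15.654, P3 7.073, P4 11.971, P5 11.922, P6 5.250, P7 17.846.
Rounding down: P1 2, P2 15, P3 7, P4 11, P5 11, P6 5, P7 17 (total 68).
P3 receives 7.

7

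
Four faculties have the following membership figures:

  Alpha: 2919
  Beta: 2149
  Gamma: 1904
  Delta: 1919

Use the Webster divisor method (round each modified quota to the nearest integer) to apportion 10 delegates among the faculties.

Standard divisor 8891/10 ≈ 889.1; standard quotas: Alpha 3.283, Beta 2.417, Gamma 2.141, Delta 2.158.
Rounding to the nearest integer gives 3, 2, 2, 2 = 9 seats, so the divisor must be adjusted.
With modified divisor 850: modified quotas Alpha 3.434, Beta 2.528, Gamma 2.240, Delta 2.258.
Rounding to the nearest integer: Alpha 3, Beta 3, Gamma 2, Delta 2 (total 10).

Alpha 3, Beta 3, Gamma 2, Delta 2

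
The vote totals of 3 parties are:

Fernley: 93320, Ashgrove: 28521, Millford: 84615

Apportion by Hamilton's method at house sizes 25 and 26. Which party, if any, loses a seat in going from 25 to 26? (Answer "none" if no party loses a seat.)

Ashgrove

At 25 seats: Fernley 11, Ashgrove 4, Millford 10.
At 26 seats: Fernley 12, Ashgrove 3, Millford 11.
Ashgrove drops from 4 to 3.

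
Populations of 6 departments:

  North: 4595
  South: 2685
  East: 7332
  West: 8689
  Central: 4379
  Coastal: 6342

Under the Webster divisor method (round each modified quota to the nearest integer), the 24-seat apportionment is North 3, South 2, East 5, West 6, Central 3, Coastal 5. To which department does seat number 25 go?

Priority for the next seat is population ÷ (current seats + 0.5).
Priorities: North 1312.857, South 1074.000, East 1333.091, West 1336.769, Central 1251.143, Coastal 1153.091.
Highest priority: West.

West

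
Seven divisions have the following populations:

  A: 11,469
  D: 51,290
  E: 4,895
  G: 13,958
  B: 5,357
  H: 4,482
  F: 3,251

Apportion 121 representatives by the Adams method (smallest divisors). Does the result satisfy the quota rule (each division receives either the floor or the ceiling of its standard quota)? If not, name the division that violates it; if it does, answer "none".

Standard quotas: A 14.654, D 65.533, E 6.254, G 17.834, B 6.845, H 5.727, F 4.154.
Adams allocation: A 15, D 64, E 7, G 18, B 7, H 6, F 4.
D has quota 65.533 (lower 65, upper 66) but receives 64 — outside the quota interval.

D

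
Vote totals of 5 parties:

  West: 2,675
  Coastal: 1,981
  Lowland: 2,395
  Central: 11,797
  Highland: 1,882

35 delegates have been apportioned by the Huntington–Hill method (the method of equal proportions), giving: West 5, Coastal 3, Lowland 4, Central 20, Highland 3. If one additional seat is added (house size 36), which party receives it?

Central

Priority for the next seat is population ÷ (√(s·(s+1))).
Priorities: West 488.386, Coastal 571.865, Lowland 535.538, Central 575.635, Highland 543.287.
Highest priority: Central.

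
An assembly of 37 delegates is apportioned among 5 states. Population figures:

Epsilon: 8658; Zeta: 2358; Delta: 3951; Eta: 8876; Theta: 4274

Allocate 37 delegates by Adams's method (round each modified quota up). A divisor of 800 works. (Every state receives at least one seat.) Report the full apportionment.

Epsilon 11; Zeta 3; Delta 5; Eta 12; Theta 6

With modified divisor 800: modified quotas Epsilon 10.822, Zeta 2.947, Delta 4.939, Eta 11.095, Theta 5.343.
Rounding up: Epsilon 11, Zeta 3, Delta 5, Eta 12, Theta 6 (total 37).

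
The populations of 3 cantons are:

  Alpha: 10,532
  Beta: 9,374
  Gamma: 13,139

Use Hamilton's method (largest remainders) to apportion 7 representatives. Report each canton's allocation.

The standard divisor is 33045/7 ≈ 4720.714.
Standard quotas: Alpha 2.2310, Beta 1.9857, Gamma 2.7833.
Lower quotas: Alpha 2, Beta 1, Gamma 2 (sum 5, leaving 2 seats).
Remainders in descending order: Beta 0.9857, Gamma 0.7833, Alpha 0.2310.
The surplus seats go to Beta, Gamma.

Alpha: 2, Beta: 2, Gamma: 3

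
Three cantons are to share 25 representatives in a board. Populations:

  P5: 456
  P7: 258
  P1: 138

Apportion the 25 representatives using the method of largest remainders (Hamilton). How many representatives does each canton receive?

Standard divisor: 852 ÷ 25 ≈ 34.08.
Standard quotas: P5 13.380, P7 7.570, P1 4.049.
Lower quotas: P5 13, P7 7, P1 4 (sum 24, leaving 1 seat).
Remainders in descending order: P7 0.570, P5 0.380, P1 0.049.
The surplus seat goes to P7.

P5 13; P7 8; P1 4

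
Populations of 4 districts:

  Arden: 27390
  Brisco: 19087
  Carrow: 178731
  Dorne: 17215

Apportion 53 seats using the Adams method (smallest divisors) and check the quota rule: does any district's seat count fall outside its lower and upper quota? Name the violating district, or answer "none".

Standard quotas: Arden 5.988, Brisco 4.173, Carrow 39.075, Dorne 3.764.
Adams allocation: Arden 6, Brisco 5, Carrow 38, Dorne 4.
Carrow has quota 39.075 (lower 39, upper 40) but receives 38 — outside the quota interval.

Carrow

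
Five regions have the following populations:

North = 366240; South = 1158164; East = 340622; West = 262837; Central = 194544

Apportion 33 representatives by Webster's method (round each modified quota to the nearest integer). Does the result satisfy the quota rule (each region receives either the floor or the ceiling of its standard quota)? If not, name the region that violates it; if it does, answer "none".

none

Standard quotas: North 5.204, South 16.457, East 4.840, West 3.735, Central 2.764.
Webster allocation: North 5, South 16, East 5, West 4, Central 3.
Every allocation lies between the lower and upper quota.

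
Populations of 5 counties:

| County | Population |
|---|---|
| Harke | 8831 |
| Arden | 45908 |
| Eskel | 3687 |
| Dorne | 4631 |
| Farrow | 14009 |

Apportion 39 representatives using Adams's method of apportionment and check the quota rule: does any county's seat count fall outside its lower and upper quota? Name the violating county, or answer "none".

Standard quotas: Harke 4.469, Arden 23.232, Eskel 1.866, Dorne 2.344, Farrow 7.089.
Adams allocation: Harke 5, Arden 22, Eskel 2, Dorne 3, Farrow 7.
Arden has quota 23.232 (lower 23, upper 24) but receives 22 — outside the quota interval.

Arden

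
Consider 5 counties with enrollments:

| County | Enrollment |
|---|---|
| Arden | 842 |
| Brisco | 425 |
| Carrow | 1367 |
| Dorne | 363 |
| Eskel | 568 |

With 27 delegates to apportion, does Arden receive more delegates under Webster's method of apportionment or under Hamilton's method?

Webster: Arden 6, Brisco 3, Carrow 11, Dorne 3, Eskel 4.
Hamilton: Arden 7, Brisco 3, Carrow 10, Dorne 3, Eskel 4.
Arden gets 6 under Webster and 7 under Hamilton.

Hamilton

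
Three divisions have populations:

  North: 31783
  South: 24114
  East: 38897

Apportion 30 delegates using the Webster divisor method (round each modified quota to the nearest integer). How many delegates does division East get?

12

Standard divisor 94794/30 ≈ 3159.8; standard quotas: North 10.059, South 7.631, East 12.310.
Rounding to the nearest integer gives North 10, South 8, East 12 — total 30, matching the house size, so no adjustment is needed.
East receives 12.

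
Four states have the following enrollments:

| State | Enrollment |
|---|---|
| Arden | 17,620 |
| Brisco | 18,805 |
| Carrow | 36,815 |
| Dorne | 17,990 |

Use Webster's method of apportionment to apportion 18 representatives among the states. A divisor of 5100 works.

Arden=3, Brisco=4, Carrow=7, Dorne=4

With modified divisor 5100: modified quotas Arden 3.455, Brisco 3.687, Carrow 7.219, Dorne 3.527.
Rounding to the nearest integer: Arden 3, Brisco 4, Carrow 7, Dorne 4 (total 18).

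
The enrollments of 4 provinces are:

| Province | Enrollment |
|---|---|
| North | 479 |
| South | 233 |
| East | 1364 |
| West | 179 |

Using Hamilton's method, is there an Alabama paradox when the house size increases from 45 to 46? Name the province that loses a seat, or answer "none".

West

At 45 seats: North 9, South 5, East 27, West 4.
At 46 seats: North 10, South 5, East 28, West 3.
West drops from 4 to 3.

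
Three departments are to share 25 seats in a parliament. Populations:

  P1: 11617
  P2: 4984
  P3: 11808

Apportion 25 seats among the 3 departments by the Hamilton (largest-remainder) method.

P1 10, P2 4, P3 11

Total 28409; standard divisor 28409/25 ≈ 1136.36.
Standard quotas: P1 10.2230, P2 4.3859, P3 10.3911.
Lower quotas: P1 10, P2 4, P3 10 (sum 24, leaving 1 seat).
Remainders in descending order: P3 0.3911, P2 0.3859, P1 0.2230.
Largest remainder: P3 receives the extra seat.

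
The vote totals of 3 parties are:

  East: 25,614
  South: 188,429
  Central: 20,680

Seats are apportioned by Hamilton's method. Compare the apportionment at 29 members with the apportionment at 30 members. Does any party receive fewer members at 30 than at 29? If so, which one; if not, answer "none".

At 29 seats: East 3, South 23, Central 3.
At 30 seats: East 3, South 24, Central 3.
No party's allocation decreased.

none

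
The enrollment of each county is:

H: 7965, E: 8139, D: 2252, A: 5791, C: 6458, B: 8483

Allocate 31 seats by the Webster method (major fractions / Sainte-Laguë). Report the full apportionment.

H=6, E=6, D=2, A=5, C=5, B=7

Standard divisor 39088/31 ≈ 1260.903; standard quotas: H 6.317, E 6.455, D 1.786, A 4.593, C 5.122, B 6.728.
Rounding to the nearest integer gives H 6, E 6, D 2, A 5, C 5, B 7 — total 31, matching the house size, so no adjustment is needed.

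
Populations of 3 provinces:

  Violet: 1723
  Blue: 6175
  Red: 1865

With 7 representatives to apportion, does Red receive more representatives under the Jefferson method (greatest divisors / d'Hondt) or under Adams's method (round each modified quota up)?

Adams

Jefferson: Violet 1, Blue 5, Red 1.
Adams: Violet 1, Blue 4, Red 2.
Red gets 1 under Jefferson and 2 under Adams.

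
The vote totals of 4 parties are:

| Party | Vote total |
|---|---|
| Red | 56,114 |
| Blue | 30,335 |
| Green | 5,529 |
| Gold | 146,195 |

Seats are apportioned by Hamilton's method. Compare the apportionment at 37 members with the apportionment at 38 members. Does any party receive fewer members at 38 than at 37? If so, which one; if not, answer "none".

none

At 37 seats: Red 9, Blue 5, Green 1, Gold 22.
At 38 seats: Red 9, Blue 5, Green 1, Gold 23.
No party's allocation decreased.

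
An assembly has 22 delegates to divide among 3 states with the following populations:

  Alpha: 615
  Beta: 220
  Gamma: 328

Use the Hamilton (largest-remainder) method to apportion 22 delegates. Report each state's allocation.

Total 1163; standard divisor 1163/22 ≈ 52.864.
Standard quotas: Alpha 11.634, Beta 4.162, Gamma 6.205.
Lower quotas: Alpha 11, Beta 4, Gamma 6 (sum 21, leaving 1 seat).
Remainders in descending order: Alpha 0.634, Gamma 0.205, Beta 0.162.
Largest remainder: Alpha receives the extra seat.

Alpha: 12, Beta: 4, Gamma: 6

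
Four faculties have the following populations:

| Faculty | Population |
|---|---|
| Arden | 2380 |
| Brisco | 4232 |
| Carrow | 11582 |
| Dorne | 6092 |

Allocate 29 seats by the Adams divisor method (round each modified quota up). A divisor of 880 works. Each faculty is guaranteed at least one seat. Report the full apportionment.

With modified divisor 880: modified quotas Arden 2.705, Brisco 4.809, Carrow 13.161, Dorne 6.923.
Rounding up: Arden 3, Brisco 5, Carrow 14, Dorne 7 (total 29).

Arden: 3, Brisco: 5, Carrow: 14, Dorne: 7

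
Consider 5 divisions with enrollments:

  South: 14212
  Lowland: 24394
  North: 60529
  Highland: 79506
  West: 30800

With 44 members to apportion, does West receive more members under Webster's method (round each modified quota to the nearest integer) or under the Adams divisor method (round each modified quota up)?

Webster: South 3, Lowland 5, North 13, Highland 17, West 6.
Adams: South 3, Lowland 5, North 13, Highland 16, West 7.
West gets 6 under Webster and 7 under Adams.

Adams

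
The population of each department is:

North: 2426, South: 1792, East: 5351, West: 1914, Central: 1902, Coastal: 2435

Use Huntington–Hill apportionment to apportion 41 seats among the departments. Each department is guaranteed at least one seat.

With divisor 386: modified quotas North 6.285, South 4.642, East 13.863, West 4.959, Central 4.927, Coastal 6.308.
Geometric-mean thresholds: North √(6·7)=6.481, South √(4·5)=4.472, East √(13·14)=13.491, West √(4·5)=4.472, Central √(4·5)=4.472, Coastal √(6·7)=6.481.
Each quota rounded against its threshold gives North 6, South 5, East 14, West 5, Central 5, Coastal 6 (total 41).

North 6; South 5; East 14; West 5; Central 5; Coastal 6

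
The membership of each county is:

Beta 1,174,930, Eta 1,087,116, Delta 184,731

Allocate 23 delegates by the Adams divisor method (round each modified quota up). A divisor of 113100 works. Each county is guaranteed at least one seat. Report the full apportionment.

Beta=11, Eta=10, Delta=2

With modified divisor 113100: modified quotas Beta 10.388, Eta 9.612, Delta 1.633.
Rounding up: Beta 11, Eta 10, Delta 2 (total 23).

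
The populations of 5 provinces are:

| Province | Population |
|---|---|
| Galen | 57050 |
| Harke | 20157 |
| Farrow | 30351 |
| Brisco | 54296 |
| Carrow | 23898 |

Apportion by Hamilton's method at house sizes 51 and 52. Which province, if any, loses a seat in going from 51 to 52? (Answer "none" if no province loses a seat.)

none

At 51 seats: Galen 16, Harke 5, Farrow 8, Brisco 15, Carrow 7.
At 52 seats: Galen 16, Harke 6, Farrow 8, Brisco 15, Carrow 7.
No province's allocation decreased.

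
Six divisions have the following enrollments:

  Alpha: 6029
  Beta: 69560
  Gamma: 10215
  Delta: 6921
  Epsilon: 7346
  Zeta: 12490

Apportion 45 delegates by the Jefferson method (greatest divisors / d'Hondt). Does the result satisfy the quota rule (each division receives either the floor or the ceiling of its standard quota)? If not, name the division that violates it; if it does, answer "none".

Standard quotas: Alpha 2.410, Beta 27.809, Gamma 4.084, Delta 2.767, Epsilon 2.937, Zeta 4.993.
Jefferson allocation: Alpha 2, Beta 29, Gamma 4, Delta 2, Epsilon 3, Zeta 5.
Beta has quota 27.809 (lower 27, upper 28) but receives 29 — outside the quota interval.

Beta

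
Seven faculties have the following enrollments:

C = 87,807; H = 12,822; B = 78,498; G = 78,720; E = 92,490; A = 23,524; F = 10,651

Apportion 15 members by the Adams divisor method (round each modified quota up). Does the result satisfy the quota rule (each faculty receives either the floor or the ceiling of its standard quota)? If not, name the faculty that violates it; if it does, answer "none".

none

Standard quotas: C 3.425, H 0.500, B 3.062, G 3.071, E 3.608, A 0.918, F 0.416.
Adams allocation: C 3, H 1, B 3, G 3, E 3, A 1, F 1.
Every allocation lies between the lower and upper quota.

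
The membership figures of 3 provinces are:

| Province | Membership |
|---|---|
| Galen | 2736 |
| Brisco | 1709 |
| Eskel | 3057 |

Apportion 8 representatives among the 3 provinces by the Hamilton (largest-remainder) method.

Galen=3, Brisco=2, Eskel=3

Total 7502; standard divisor 7502/8 ≈ 937.75.
Standard quotas: Galen 2.918, Brisco 1.822, Eskel 3.260.
Lower quotas: Galen 2, Brisco 1, Eskel 3 (sum 6, leaving 2 seats).
Remainders in descending order: Galen 0.918, Brisco 0.822, Eskel 0.260.
The surplus seats go to Galen, Brisco.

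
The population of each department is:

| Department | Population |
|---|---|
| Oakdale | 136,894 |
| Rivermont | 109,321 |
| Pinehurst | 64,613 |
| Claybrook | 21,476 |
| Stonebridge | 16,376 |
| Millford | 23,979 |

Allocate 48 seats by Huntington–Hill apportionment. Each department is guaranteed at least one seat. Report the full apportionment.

Oakdale 18, Rivermont 14, Pinehurst 8, Claybrook 3, Stonebridge 2, Millford 3

With divisor 7720: modified quotas Oakdale 17.732, Rivermont 14.161, Pinehurst 8.370, Claybrook 2.782, Stonebridge 2.121, Millford 3.106.
Geometric-mean thresholds: Oakdale √(17·18)=17.493, Rivermont √(14·15)=14.491, Pinehurst √(8·9)=8.485, Claybrook √(2·3)=2.449, Stonebridge √(2·3)=2.449, Millford √(3·4)=3.464.
Each quota rounded against its threshold gives Oakdale 18, Rivermont 14, Pinehurst 8, Claybrook 3, Stonebridge 2, Millford 3 (total 48).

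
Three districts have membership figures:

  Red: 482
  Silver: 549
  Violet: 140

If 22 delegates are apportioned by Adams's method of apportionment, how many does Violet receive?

3

Standard divisor 1171/22 ≈ 53.227; standard quotas: Red 9.056, Silver 10.314, Violet 2.630.
Rounding up gives 10, 11, 3 = 24 seats, so the divisor must be adjusted.
With modified divisor 60: modified quotas Red 8.033, Silver 9.150, Violet 2.333.
Rounding up: Red 9, Silver 10, Violet 3 (total 22).
Violet receives 3.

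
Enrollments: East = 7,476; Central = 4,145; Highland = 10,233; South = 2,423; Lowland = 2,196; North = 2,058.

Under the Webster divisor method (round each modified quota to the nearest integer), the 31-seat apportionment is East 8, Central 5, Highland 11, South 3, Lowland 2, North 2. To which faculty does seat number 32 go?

Highland

Priority for the next seat is population ÷ (current seats + 0.5).
Priorities: East 879.529, Central 753.636, Highland 889.826, South 692.286, Lowland 878.400, North 823.200.
Highest priority: Highland.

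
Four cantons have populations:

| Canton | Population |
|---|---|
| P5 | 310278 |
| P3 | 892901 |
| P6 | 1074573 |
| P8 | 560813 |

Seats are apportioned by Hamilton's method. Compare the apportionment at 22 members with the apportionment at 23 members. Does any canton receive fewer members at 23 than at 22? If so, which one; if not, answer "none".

P5

At 22 seats: P5 3, P3 7, P6 8, P8 4.
At 23 seats: P5 2, P3 7, P6 9, P8 5.
P5 drops from 3 to 2.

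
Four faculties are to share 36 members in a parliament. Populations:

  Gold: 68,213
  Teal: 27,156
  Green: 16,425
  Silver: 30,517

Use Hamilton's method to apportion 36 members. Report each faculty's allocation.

Gold 17; Teal 7; Green 4; Silver 8

Total 142311; standard divisor 142311/36 ≈ 3953.083.
Standard quotas: Gold 17.2556, Teal 6.8696, Green 4.1550, Silver 7.7198.
Lower quotas: Gold 17, Teal 6, Green 4, Silver 7 (sum 34, leaving 2 seats).
Remainders in descending order: Teal 0.8696, Silver 0.7198, Gold 0.2556, Green 0.1550.
The surplus seats go to Teal, Silver.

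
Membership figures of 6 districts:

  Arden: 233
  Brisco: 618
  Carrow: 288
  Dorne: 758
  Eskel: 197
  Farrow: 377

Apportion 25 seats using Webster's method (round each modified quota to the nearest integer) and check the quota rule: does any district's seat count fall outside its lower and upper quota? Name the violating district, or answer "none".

Standard quotas: Arden 2.357, Brisco 6.253, Carrow 2.914, Dorne 7.669, Eskel 1.993, Farrow 3.814.
Webster allocation: Arden 2, Brisco 6, Carrow 3, Dorne 8, Eskel 2, Farrow 4.
Every allocation lies between the lower and upper quota.

none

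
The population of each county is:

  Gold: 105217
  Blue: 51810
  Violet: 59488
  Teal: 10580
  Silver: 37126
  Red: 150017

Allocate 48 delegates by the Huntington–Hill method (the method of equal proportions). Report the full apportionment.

With divisor 8500: modified quotas Gold 12.378, Blue 6.095, Violet 6.999, Teal 1.245, Silver 4.368, Red 17.649.
Geometric-mean thresholds: Gold √(12·13)=12.490, Blue √(6·7)=6.481, Violet √(6·7)=6.481, Teal √(1·2)=1.414, Silver √(4·5)=4.472, Red √(17·18)=17.493.
Each quota rounded against its threshold gives Gold 12, Blue 6, Violet 7, Teal 1, Silver 4, Red 18 (total 48).

Gold: 12, Blue: 6, Violet: 7, Teal: 1, Silver: 4, Red: 18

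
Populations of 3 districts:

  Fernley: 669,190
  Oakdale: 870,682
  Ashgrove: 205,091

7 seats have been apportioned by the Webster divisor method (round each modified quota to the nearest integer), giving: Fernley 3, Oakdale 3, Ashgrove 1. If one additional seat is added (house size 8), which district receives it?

Oakdale

Priority for the next seat is population ÷ (current seats + 0.5).
Priorities: Fernley 191197.143, Oakdale 248766.286, Ashgrove 136727.333.
Highest priority: Oakdale.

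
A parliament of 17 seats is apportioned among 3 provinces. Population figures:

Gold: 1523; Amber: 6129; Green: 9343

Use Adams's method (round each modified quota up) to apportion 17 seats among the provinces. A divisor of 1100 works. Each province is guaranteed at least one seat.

With modified divisor 1100: modified quotas Gold 1.385, Amber 5.572, Green 8.494.
Rounding up: Gold 2, Amber 6, Green 9 (total 17).

Gold=2, Amber=6, Green=9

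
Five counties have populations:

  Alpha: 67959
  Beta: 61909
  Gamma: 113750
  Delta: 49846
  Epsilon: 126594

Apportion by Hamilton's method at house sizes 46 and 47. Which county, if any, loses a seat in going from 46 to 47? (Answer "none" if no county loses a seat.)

Delta

At 46 seats: Alpha 7, Beta 7, Gamma 12, Delta 6, Epsilon 14.
At 47 seats: Alpha 8, Beta 7, Gamma 13, Delta 5, Epsilon 14.
Delta drops from 6 to 5.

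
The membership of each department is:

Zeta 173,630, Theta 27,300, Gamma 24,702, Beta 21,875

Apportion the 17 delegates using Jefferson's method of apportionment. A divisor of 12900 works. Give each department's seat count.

Zeta=13, Theta=2, Gamma=1, Beta=1

With modified divisor 12900: modified quotas Zeta 13.460, Theta 2.116, Gamma 1.915, Beta 1.696.
Rounding down: Zeta 13, Theta 2, Gamma 1, Beta 1 (total 17).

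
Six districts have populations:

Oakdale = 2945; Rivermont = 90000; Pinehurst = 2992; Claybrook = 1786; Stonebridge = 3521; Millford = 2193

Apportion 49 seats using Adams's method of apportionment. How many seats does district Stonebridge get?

Standard divisor 103437/49 ≈ 2110.959; standard quotas: Oakdale 1.395, Rivermont 42.635, Pinehurst 1.417, Claybrook 0.846, Stonebridge 1.668, Millford 1.039.
Rounding up gives 2, 43, 2, 1, 2, 2 = 52 seats, so the divisor must be adjusted.
With modified divisor 2239.02: modified quotas Oakdale 1.315, Rivermont 40.196, Pinehurst 1.336, Claybrook 0.798, Stonebridge 1.573, Millford 0.979.
Rounding up: Oakdale 2, Rivermont 41, Pinehurst 2, Claybrook 1, Stonebridge 2, Millford 1 (total 49).
Stonebridge receives 2.

2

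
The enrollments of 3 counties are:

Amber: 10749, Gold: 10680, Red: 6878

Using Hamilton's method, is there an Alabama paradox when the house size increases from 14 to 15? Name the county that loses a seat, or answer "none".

Red

At 14 seats: Amber 5, Gold 5, Red 4.
At 15 seats: Amber 6, Gold 6, Red 3.
Red drops from 4 to 3.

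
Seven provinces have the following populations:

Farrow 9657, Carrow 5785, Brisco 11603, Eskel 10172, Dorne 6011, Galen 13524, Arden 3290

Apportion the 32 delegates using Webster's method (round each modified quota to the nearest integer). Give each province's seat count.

Standard divisor 60042/32 ≈ 1876.312; standard quotas: Farrow 5.147, Carrow 3.083, Brisco 6.184, Eskel 5.421, Dorne 3.204, Galen 7.208, Arden 1.753.
Rounding to the nearest integer gives 5, 3, 6, 5, 3, 7, 2 = 31 seats, so the divisor must be adjusted.
With modified divisor 1830: modified quotas Farrow 5.277, Carrow 3.161, Brisco 6.340, Eskel 5.558, Dorne 3.285, Galen 7.390, Arden 1.798.
Rounding to the nearest integer: Farrow 5, Carrow 3, Brisco 6, Eskel 6, Dorne 3, Galen 7, Arden 2 (total 32).

Farrow 5, Carrow 3, Brisco 6, Eskel 6, Dorne 3, Galen 7, Arden 2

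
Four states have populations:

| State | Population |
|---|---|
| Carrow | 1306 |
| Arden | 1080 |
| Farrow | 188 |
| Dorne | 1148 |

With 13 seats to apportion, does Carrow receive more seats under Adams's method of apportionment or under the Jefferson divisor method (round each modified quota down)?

Jefferson

Adams: Carrow 4, Arden 4, Farrow 1, Dorne 4.
Jefferson: Carrow 5, Arden 4, Farrow 0, Dorne 4.
Carrow gets 4 under Adams and 5 under Jefferson.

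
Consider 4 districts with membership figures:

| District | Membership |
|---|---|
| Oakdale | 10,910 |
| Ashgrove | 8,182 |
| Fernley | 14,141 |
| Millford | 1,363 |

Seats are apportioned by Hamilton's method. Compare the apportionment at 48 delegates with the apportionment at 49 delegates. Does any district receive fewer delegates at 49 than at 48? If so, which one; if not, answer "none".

At 48 seats: Oakdale 15, Ashgrove 11, Fernley 20, Millford 2.
At 49 seats: Oakdale 15, Ashgrove 12, Fernley 20, Millford 2.
No district's allocation decreased.

none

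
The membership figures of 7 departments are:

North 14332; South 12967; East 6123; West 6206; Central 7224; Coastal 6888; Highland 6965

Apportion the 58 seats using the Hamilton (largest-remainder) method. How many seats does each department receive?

North: 14, South: 12, East: 6, West: 6, Central: 7, Coastal: 6, Highland: 7

Standard divisor: 60705 ÷ 58 ≈ 1046.638.
Standard quotas: North 13.6934, South 12.3892, East 5.8502, West 5.9295, Central 6.9021, Coastal 6.5811, Highland 6.6546.
Lower quotas: North 13, South 12, East 5, West 5, Central 6, Coastal 6, Highland 6 (sum 53, leaving 5 seats).
Remainders in descending order: West 0.9295, Central 0.9021, East 0.8502, North 0.6934, Highland 0.6546, Coastal 0.5811, South 0.3892.
The surplus seats go to West, Central, East, North, Highland.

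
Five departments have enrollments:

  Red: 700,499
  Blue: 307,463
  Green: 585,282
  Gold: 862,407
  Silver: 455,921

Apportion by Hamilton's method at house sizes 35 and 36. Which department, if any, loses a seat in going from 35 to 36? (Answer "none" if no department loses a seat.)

At 35 seats: Red 8, Blue 4, Green 7, Gold 10, Silver 6.
At 36 seats: Red 9, Blue 4, Green 7, Gold 11, Silver 5.
Silver drops from 6 to 5.

Silver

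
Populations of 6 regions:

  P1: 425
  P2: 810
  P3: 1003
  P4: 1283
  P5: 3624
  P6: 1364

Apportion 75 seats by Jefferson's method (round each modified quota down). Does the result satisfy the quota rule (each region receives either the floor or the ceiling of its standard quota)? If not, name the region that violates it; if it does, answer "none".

Standard quotas: P1 3.746, P2 7.139, P3 8.841, P4 11.309, P5 31.943, P6 12.023.
Jefferson allocation: P1 3, P2 7, P3 9, P4 11, P5 33, P6 12.
P5 has quota 31.943 (lower 31, upper 32) but receives 33 — outside the quota interval.

P5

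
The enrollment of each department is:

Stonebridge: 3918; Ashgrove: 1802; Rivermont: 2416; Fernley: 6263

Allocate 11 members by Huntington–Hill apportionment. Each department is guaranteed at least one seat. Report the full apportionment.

With divisor 1337: modified quotas Stonebridge 2.930, Ashgrove 1.348, Rivermont 1.807, Fernley 4.684.
Geometric-mean thresholds: Stonebridge √(2·3)=2.449, Ashgrove √(1·2)=1.414, Rivermont √(1·2)=1.414, Fernley √(4·5)=4.472.
Each quota rounded against its threshold gives Stonebridge 3, Ashgrove 1, Rivermont 2, Fernley 5 (total 11).

Stonebridge=3, Ashgrove=1, Rivermont=2, Fernley=5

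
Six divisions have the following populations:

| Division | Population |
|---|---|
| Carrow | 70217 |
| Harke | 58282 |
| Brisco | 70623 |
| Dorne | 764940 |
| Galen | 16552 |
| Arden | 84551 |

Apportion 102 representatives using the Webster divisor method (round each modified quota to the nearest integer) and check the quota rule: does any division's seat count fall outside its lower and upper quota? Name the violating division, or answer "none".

Standard quotas: Carrow 6.724, Harke 5.581, Brisco 6.763, Dorne 73.251, Galen 1.585, Arden 8.097.
Webster allocation: Carrow 7, Harke 6, Brisco 7, Dorne 72, Galen 2, Arden 8.
Dorne has quota 73.251 (lower 73, upper 74) but receives 72 — outside the quota interval.

Dorne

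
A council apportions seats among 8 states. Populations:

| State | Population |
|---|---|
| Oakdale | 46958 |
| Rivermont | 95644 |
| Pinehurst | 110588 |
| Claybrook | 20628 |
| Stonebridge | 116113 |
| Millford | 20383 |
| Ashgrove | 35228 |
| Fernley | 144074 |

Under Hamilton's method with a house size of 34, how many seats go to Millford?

1

The standard divisor is 589616/34 ≈ 17341.647.
Standard quotas: Oakdale 2.7078, Rivermont 5.5153, Pinehurst 6.3770, Claybrook 1.1895, Stonebridge 6.6956, Millford 1.1754, Ashgrove 2.0314, Fernley 8.3080.
Lower quotas: Oakdale 2, Rivermont 5, Pinehurst 6, Claybrook 1, Stonebridge 6, Millford 1, Ashgrove 2, Fernley 8 (sum 31, leaving 3 seats).
Remainders in descending order: Oakdale 0.7078, Stonebridge 0.6956, Rivermont 0.5153, Pinehurst 0.3770, Fernley 0.3080, Claybrook 0.1895, Millford 0.1754, Ashgrove 0.0314.
The surplus seats go to Oakdale, Stonebridge, Rivermont.
Millford receives 1.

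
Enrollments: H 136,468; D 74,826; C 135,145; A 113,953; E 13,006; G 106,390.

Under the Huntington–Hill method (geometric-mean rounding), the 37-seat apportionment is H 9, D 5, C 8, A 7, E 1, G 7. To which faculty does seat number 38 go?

C

Priority for the next seat is population ÷ (√(s·(s+1))).
Priorities: H 14384.990, D 13661.296, C 15926.991, A 15227.610, E 9196.631, G 14216.962.
Highest priority: C.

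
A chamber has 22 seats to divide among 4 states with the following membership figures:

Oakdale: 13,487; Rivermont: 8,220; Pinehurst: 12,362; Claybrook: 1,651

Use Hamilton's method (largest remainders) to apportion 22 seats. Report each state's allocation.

Oakdale: 8, Rivermont: 5, Pinehurst: 8, Claybrook: 1

Standard divisor: 35720 ÷ 22 ≈ 1623.636.
Standard quotas: Oakdale 8.3067, Rivermont 5.0627, Pinehurst 7.6138, Claybrook 1.0169.
Lower quotas: Oakdale 8, Rivermont 5, Pinehurst 7, Claybrook 1 (sum 21, leaving 1 seat).
Remainders in descending order: Pinehurst 0.6138, Oakdale 0.3067, Rivermont 0.0627, Claybrook 0.0169.
The surplus seat goes to Pinehurst.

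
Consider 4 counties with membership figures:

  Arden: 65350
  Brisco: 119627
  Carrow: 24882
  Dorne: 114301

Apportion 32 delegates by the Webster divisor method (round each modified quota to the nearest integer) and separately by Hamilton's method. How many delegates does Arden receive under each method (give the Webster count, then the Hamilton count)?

Webster: Arden 7, Brisco 12, Carrow 2, Dorne 11.
Hamilton: Arden 6, Brisco 12, Carrow 3, Dorne 11.
Arden gets 7 under Webster and 6 under Hamilton.

7 and 6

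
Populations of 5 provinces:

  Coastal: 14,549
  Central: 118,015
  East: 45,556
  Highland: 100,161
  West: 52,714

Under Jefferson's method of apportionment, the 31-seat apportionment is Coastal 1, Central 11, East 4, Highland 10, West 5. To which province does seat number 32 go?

Central

Priority for the next seat is population ÷ (current seats + 1).
Priorities: Coastal 7274.500, Central 9834.583, East 9111.200, Highland 9105.545, West 8785.667.
Highest priority: Central.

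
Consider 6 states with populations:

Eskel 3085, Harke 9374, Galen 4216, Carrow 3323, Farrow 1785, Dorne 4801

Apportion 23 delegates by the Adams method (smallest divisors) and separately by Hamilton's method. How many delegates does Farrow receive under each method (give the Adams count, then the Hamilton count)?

Adams: Eskel 3, Harke 7, Galen 4, Carrow 3, Farrow 2, Dorne 4.
Hamilton: Eskel 3, Harke 8, Galen 4, Carrow 3, Farrow 1, Dorne 4.
Farrow gets 2 under Adams and 1 under Hamilton.

2 and 1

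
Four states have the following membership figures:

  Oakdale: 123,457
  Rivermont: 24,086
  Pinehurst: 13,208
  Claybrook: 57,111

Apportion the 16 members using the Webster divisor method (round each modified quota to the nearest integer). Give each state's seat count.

Oakdale 9; Rivermont 2; Pinehurst 1; Claybrook 4

Standard divisor 217862/16 ≈ 13616.375; standard quotas: Oakdale 9.067, Rivermont 1.769, Pinehurst 0.970, Claybrook 4.194.
Rounding to the nearest integer gives Oakdale 9, Rivermont 2, Pinehurst 1, Claybrook 4 — total 16, matching the house size, so no adjustment is needed.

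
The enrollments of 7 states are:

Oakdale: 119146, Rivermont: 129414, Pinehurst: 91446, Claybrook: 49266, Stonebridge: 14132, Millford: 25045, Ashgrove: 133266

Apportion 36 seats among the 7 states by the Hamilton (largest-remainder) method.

Oakdale 8; Rivermont 8; Pinehurst 6; Claybrook 3; Stonebridge 1; Millford 2; Ashgrove 8

Standard divisor: 561715 ÷ 36 ≈ 15603.194.
Standard quotas: Oakdale 7.6360, Rivermont 8.2941, Pinehurst 5.8607, Claybrook 3.1574, Stonebridge 0.9057, Millford 1.6051, Ashgrove 8.5409.
Lower quotas: Oakdale 7, Rivermont 8, Pinehurst 5, Claybrook 3, Stonebridge 0, Millford 1, Ashgrove 8 (sum 32, leaving 4 seats).
Remainders in descending order: Stonebridge 0.9057, Pinehurst 0.8607, Oakdale 0.6360, Millford 0.6051, Ashgrove 0.5409, Rivermont 0.2941, Claybrook 0.1574.
The surplus seats go to Stonebridge, Pinehurst, Oakdale, Millford.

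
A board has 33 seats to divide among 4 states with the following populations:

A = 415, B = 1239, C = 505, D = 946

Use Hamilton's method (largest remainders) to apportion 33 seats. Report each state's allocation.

A 5, B 13, C 5, D 10

Total 3105; standard divisor 3105/33 ≈ 94.091.
Standard quotas: A 4.411, B 13.168, C 5.367, D 10.054.
Lower quotas: A 4, B 13, C 5, D 10 (sum 32, leaving 1 seat).
Remainders in descending order: A 0.411, C 0.367, B 0.168, D 0.054.
Largest remainder: A receives the extra seat.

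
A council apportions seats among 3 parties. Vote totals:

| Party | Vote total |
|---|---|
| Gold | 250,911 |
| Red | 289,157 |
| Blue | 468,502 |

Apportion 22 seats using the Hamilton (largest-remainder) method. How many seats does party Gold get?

Standard divisor: 1008570 ÷ 22 ≈ 45844.091.
Standard quotas: Gold 5.4731, Red 6.3074, Blue 10.2195.
Lower quotas: Gold 5, Red 6, Blue 10 (sum 21, leaving 1 seat).
Remainders in descending order: Gold 0.4731, Red 0.3074, Blue 0.2195.
The surplus seat goes to Gold.
Gold receives 6.

6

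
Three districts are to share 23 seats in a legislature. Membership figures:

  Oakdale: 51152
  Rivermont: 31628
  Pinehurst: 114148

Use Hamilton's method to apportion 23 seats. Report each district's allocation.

Oakdale 6, Rivermont 4, Pinehurst 13

The standard divisor is 196928/23 ≈ 8562.087.
Standard quotas: Oakdale 5.9742, Rivermont 3.6940, Pinehurst 13.3318.
Lower quotas: Oakdale 5, Rivermont 3, Pinehurst 13 (sum 21, leaving 2 seats).
Remainders in descending order: Oakdale 0.9742, Rivermont 0.6940, Pinehurst 0.3318.
The surplus seats go to Oakdale, Rivermont.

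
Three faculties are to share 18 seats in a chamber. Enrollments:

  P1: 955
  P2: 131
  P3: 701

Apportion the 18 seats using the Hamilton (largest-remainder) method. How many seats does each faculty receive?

Total 1787; standard divisor 1787/18 ≈ 99.278.
Standard quotas: P1 9.619, P2 1.320, P3 7.061.
Lower quotas: P1 9, P2 1, P3 7 (sum 17, leaving 1 seat).
Remainders in descending order: P1 0.619, P2 0.320, P3 0.061.
Largest remainder: P1 receives the extra seat.

P1 10; P2 1; P3 7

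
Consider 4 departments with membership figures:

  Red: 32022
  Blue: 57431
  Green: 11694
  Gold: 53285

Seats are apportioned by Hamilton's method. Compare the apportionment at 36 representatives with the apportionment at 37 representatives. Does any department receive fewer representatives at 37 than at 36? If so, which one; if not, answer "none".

At 36 seats: Red 8, Blue 13, Green 3, Gold 12.
At 37 seats: Red 7, Blue 14, Green 3, Gold 13.
Red drops from 8 to 7.

Red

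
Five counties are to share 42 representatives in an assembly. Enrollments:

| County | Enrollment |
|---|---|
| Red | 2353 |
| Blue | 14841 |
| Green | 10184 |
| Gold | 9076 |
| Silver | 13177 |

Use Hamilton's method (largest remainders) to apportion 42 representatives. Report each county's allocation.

Standard divisor: 49631 ÷ 42 ≈ 1181.69.
Standard quotas: Red 1.9912, Blue 12.5591, Green 8.6182, Gold 7.6805, Silver 11.1510.
Lower quotas: Red 1, Blue 12, Green 8, Gold 7, Silver 11 (sum 39, leaving 3 seats).
Remainders in descending order: Red 0.9912, Gold 0.6805, Green 0.6182, Blue 0.5591, Silver 0.1510.
The surplus seats go to Red, Gold, Green.

Red 2, Blue 12, Green 9, Gold 8, Silver 11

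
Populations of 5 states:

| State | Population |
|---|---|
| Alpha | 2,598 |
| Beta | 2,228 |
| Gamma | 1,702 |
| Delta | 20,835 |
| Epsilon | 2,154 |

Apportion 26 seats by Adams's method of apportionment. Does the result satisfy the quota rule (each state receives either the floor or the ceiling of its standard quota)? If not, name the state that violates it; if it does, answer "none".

Standard quotas: Alpha 2.288, Beta 1.963, Gamma 1.499, Delta 18.352, Epsilon 1.897.
Adams allocation: Alpha 3, Beta 2, Gamma 2, Delta 17, Epsilon 2.
Delta has quota 18.352 (lower 18, upper 19) but receives 17 — outside the quota interval.

Delta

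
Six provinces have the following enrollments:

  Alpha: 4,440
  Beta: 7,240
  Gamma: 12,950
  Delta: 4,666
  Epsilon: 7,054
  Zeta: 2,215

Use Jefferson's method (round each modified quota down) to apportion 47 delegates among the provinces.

Standard divisor 38565/47 ≈ 820.532; standard quotas: Alpha 5.411, Beta 8.824, Gamma 15.782, Delta 5.687, Epsilon 8.597, Zeta 2.699.
Rounding down gives 5, 8, 15, 5, 8, 2 = 43 seats, so the divisor must be adjusted.
With modified divisor 770: modified quotas Alpha 5.766, Beta 9.403, Gamma 16.818, Delta 6.060, Epsilon 9.161, Zeta 2.877.
Rounding down: Alpha 5, Beta 9, Gamma 16, Delta 6, Epsilon 9, Zeta 2 (total 47).

Alpha 5; Beta 9; Gamma 16; Delta 6; Epsilon 9; Zeta 2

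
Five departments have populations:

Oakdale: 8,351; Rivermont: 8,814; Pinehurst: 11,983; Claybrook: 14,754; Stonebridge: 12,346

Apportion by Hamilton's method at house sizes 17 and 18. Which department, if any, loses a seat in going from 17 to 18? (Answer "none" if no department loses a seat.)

At 17 seats: Oakdale 2, Rivermont 3, Pinehurst 4, Claybrook 4, Stonebridge 4.
At 18 seats: Oakdale 2, Rivermont 3, Pinehurst 4, Claybrook 5, Stonebridge 4.
No department's allocation decreased.

none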